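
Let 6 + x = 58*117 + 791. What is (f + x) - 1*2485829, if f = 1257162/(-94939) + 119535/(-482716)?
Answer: -8736588395984073/3525274948 ≈ -2.4783e+6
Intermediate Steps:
f = -47553903489/3525274948 (f = 1257162*(-1/94939) + 119535*(-1/482716) = -1257162/94939 - 9195/37132 = -47553903489/3525274948 ≈ -13.489)
x = 7571 (x = -6 + (58*117 + 791) = -6 + (6786 + 791) = -6 + 7577 = 7571)
(f + x) - 1*2485829 = (-47553903489/3525274948 + 7571) - 1*2485829 = 26642302727819/3525274948 - 2485829 = -8736588395984073/3525274948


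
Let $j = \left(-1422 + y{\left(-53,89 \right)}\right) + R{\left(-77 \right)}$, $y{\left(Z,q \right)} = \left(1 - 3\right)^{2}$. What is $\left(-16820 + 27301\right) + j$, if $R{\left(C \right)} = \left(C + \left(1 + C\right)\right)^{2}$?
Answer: $32472$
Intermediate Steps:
$R{\left(C \right)} = \left(1 + 2 C\right)^{2}$
$y{\left(Z,q \right)} = 4$ ($y{\left(Z,q \right)} = \left(-2\right)^{2} = 4$)
$j = 21991$ ($j = \left(-1422 + 4\right) + \left(1 + 2 \left(-77\right)\right)^{2} = -1418 + \left(1 - 154\right)^{2} = -1418 + \left(-153\right)^{2} = -1418 + 23409 = 21991$)
$\left(-16820 + 27301\right) + j = \left(-16820 + 27301\right) + 21991 = 10481 + 21991 = 32472$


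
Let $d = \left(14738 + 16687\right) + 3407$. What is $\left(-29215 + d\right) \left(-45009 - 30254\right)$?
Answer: $-422752271$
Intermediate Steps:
$d = 34832$ ($d = 31425 + 3407 = 34832$)
$\left(-29215 + d\right) \left(-45009 - 30254\right) = \left(-29215 + 34832\right) \left(-45009 - 30254\right) = 5617 \left(-75263\right) = -422752271$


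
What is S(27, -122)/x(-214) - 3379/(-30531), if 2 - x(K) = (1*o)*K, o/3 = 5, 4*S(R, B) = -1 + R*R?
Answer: 8204995/49032786 ≈ 0.16734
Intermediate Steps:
S(R, B) = -¼ + R²/4 (S(R, B) = (-1 + R*R)/4 = (-1 + R²)/4 = -¼ + R²/4)
o = 15 (o = 3*5 = 15)
x(K) = 2 - 15*K (x(K) = 2 - 1*15*K = 2 - 15*K)
S(27, -122)/x(-214) - 3379/(-30531) = (-¼ + (¼)*27²)/(2 - 15*(-214)) - 3379/(-30531) = (-¼ + (¼)*729)/(2 + 3210) - 3379*(-1/30531) = (-¼ + 729/4)/3212 + 3379/30531 = 182*(1/3212) + 3379/30531 = 91/1606 + 3379/30531 = 8204995/49032786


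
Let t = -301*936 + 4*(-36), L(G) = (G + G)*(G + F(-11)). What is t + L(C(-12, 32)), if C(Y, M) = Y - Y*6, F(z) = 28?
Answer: -271320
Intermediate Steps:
C(Y, M) = -5*Y (C(Y, M) = Y - 6*Y = -5*Y)
L(G) = 2*G*(28 + G) (L(G) = (G + G)*(G + 28) = (2*G)*(28 + G) = 2*G*(28 + G))
t = -281880 (t = -281736 - 144 = -281880)
t + L(C(-12, 32)) = -281880 + 2*(-5*(-12))*(28 - 5*(-12)) = -281880 + 2*60*(28 + 60) = -281880 + 2*60*88 = -281880 + 10560 = -271320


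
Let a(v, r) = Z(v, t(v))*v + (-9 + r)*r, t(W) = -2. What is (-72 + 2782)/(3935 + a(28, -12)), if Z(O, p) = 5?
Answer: 2710/4327 ≈ 0.62630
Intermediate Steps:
a(v, r) = 5*v + r*(-9 + r) (a(v, r) = 5*v + (-9 + r)*r = 5*v + r*(-9 + r))
(-72 + 2782)/(3935 + a(28, -12)) = (-72 + 2782)/(3935 + ((-12)² - 9*(-12) + 5*28)) = 2710/(3935 + (144 + 108 + 140)) = 2710/(3935 + 392) = 2710/4327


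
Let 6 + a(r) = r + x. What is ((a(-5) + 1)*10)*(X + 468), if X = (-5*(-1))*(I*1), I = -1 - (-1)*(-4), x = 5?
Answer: -22150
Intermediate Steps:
I = -5 (I = -1 - 1*4 = -1 - 4 = -5)
a(r) = -1 + r (a(r) = -6 + (r + 5) = -6 + (5 + r) = -1 + r)
X = -25 (X = (-5*(-1))*(-5*1) = 5*(-5) = -25)
((a(-5) + 1)*10)*(X + 468) = (((-1 - 5) + 1)*10)*(-25 + 468) = ((-6 + 1)*10)*443 = -5*10*443 = -50*443 = -22150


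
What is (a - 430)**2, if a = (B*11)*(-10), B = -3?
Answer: 10000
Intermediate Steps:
a = 330 (a = -3*11*(-10) = -33*(-10) = 330)
(a - 430)**2 = (330 - 430)**2 = (-100)**2 = 10000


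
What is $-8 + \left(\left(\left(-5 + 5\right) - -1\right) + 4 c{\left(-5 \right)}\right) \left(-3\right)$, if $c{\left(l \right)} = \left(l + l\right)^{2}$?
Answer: $-1211$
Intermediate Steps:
$c{\left(l \right)} = 4 l^{2}$ ($c{\left(l \right)} = \left(2 l\right)^{2} = 4 l^{2}$)
$-8 + \left(\left(\left(-5 + 5\right) - -1\right) + 4 c{\left(-5 \right)}\right) \left(-3\right) = -8 + \left(\left(\left(-5 + 5\right) - -1\right) + 4 \cdot 4 \left(-5\right)^{2}\right) \left(-3\right) = -8 + \left(\left(0 + 1\right) + 4 \cdot 4 \cdot 25\right) \left(-3\right) = -8 + \left(1 + 4 \cdot 100\right) \left(-3\right) = -8 + \left(1 + 400\right) \left(-3\right) = -8 + 401 \left(-3\right) = -8 - 1203 = -1211$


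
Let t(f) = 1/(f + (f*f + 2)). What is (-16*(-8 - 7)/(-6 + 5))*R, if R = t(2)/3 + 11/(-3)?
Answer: 870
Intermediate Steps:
t(f) = 1/(2 + f + f**2) (t(f) = 1/(f + (f**2 + 2)) = 1/(f + (2 + f**2)) = 1/(2 + f + f**2))
R = -29/8 (R = 1/((2 + 2 + 2**2)*3) + 11/(-3) = (1/3)/(2 + 2 + 4) + 11*(-1/3) = (1/3)/8 - 11/3 = (1/8)*(1/3) - 11/3 = 1/24 - 11/3 = -29/8 ≈ -3.6250)
(-16*(-8 - 7)/(-6 + 5))*R = -16*(-8 - 7)/(-6 + 5)*(-29/8) = -(-240)/(-1)*(-29/8) = -(-240)*(-1)*(-29/8) = -16*15*(-29/8) = -240*(-29/8) = 870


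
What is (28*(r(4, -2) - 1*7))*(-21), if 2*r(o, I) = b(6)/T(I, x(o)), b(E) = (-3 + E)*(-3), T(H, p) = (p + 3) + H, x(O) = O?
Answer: 23226/5 ≈ 4645.2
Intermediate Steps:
T(H, p) = 3 + H + p (T(H, p) = (3 + p) + H = 3 + H + p)
b(E) = 9 - 3*E
r(o, I) = -9/(2*(3 + I + o)) (r(o, I) = ((9 - 3*6)/(3 + I + o))/2 = ((9 - 18)/(3 + I + o))/2 = (-9/(3 + I + o))/2 = -9/(2*(3 + I + o)))
(28*(r(4, -2) - 1*7))*(-21) = (28*(-9/(6 + 2*(-2) + 2*4) - 1*7))*(-21) = (28*(-9/(6 - 4 + 8) - 7))*(-21) = (28*(-9/10 - 7))*(-21) = (28*(-79/10))*(-21) = -1106/5*(-21) = 23226/5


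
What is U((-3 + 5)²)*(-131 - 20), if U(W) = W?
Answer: -604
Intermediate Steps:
U((-3 + 5)²)*(-131 - 20) = (-3 + 5)²*(-131 - 20) = 2²*(-151) = 4*(-151) = -604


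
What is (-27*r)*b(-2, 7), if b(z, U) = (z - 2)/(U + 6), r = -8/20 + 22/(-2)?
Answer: -6156/65 ≈ -94.708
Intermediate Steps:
r = -57/5 (r = -8*1/20 + 22*(-1/2) = -2/5 - 11 = -57/5 ≈ -11.400)
b(z, U) = (-2 + z)/(6 + U)
(-27*r)*b(-2, 7) = (-27*(-57/5))*((-2 - 2)/(6 + 7)) = 1539*(-4/13)/5 = 1539*((1/13)*(-4))/5 = (1539/5)*(-4/13) = -6156/65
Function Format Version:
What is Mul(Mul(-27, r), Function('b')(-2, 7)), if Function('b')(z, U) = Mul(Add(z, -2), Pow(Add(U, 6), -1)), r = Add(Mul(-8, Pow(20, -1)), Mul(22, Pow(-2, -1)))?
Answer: Rational(-6156, 65) ≈ -94.708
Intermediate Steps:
r = Rational(-57, 5) (r = Add(Mul(-8, Rational(1, 20)), Mul(22, Rational(-1, 2))) = Add(Rational(-2, 5), -11) = Rational(-57, 5) ≈ -11.400)
Function('b')(z, U) = Mul(Pow(Add(6, U), -1), Add(-2, z)) (Function('b')(z, U) = Mul(Add(-2, z), Pow(Add(6, U), -1)) = Mul(Pow(Add(6, U), -1), Add(-2, z)))
Mul(Mul(-27, r), Function('b')(-2, 7)) = Mul(Mul(-27, Rational(-57, 5)), Mul(Pow(Add(6, 7), -1), Add(-2, -2))) = Mul(Rational(1539, 5), Mul(Pow(13, -1), -4)) = Mul(Rational(1539, 5), Mul(Rational(1, 13), -4)) = Mul(Rational(1539, 5), Rational(-4, 13)) = Rational(-6156, 65)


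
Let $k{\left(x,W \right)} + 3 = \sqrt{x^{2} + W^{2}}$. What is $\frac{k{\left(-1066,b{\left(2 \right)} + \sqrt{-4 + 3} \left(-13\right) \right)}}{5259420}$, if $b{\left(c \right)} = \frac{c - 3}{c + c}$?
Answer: $- \frac{1}{1753140} + \frac{\sqrt{18178993 + 104 i}}{21037680} \approx 0.0002021 + 5.7972 \cdot 10^{-10} i$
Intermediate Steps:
$b{\left(c \right)} = \frac{-3 + c}{2 c}$
$k{\left(x,W \right)} = -3 + \sqrt{W^{2} + x^{2}}$ ($k{\left(x,W \right)} = -3 + \sqrt{x^{2} + W^{2}} = -3 + \sqrt{W^{2} + x^{2}}$)
$\frac{k{\left(-1066,b{\left(2 \right)} + \sqrt{-4 + 3} \left(-13\right) \right)}}{5259420} = \frac{-3 + \sqrt{\left(\frac{-3 + 2}{2 \cdot 2} + \sqrt{-4 + 3} \left(-13\right)\right)^{2} + \left(-1066\right)^{2}}}{5259420} = \left(-3 + \sqrt{\left(\frac{1}{2} \cdot \frac{1}{2} \left(-1\right) + \sqrt{-1} \left(-13\right)\right)^{2} + 1136356}\right) \frac{1}{5259420} = \left(-3 + \sqrt{\left(- \frac{1}{4} + i \left(-13\right)\right)^{2} + 1136356}\right) \frac{1}{5259420} = \left(-3 + \sqrt{\left(- \frac{1}{4} - 13 i\right)^{2} + 1136356}\right) \frac{1}{5259420} = \left(-3 + \sqrt{1136356 + \left(- \frac{1}{4} - 13 i\right)^{2}}\right) \frac{1}{5259420} = - \frac{1}{1753140} + \frac{\sqrt{1136356 + \left(- \frac{1}{4} - 13 i\right)^{2}}}{5259420}$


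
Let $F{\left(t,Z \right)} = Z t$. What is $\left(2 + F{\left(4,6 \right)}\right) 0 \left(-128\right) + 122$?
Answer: $122$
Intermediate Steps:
$\left(2 + F{\left(4,6 \right)}\right) 0 \left(-128\right) + 122 = \left(2 + 6 \cdot 4\right) 0 \left(-128\right) + 122 = \left(2 + 24\right) 0 \left(-128\right) + 122 = 26 \cdot 0 \left(-128\right) + 122 = 0 \left(-128\right) + 122 = 0 + 122 = 122$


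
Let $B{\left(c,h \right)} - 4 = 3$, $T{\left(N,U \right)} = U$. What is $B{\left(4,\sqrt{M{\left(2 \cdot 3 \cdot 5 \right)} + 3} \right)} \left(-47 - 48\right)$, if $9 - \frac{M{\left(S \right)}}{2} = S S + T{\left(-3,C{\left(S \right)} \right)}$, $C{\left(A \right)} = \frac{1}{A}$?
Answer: $-665$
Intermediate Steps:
$M{\left(S \right)} = 18 - \frac{2}{S} - 2 S^{2}$ ($M{\left(S \right)} = 18 - 2 \left(S S + \frac{1}{S}\right) = 18 - 2 \left(S^{2} + \frac{1}{S}\right) = 18 - 2 \left(\frac{1}{S} + S^{2}\right) = 18 - \left(\frac{2}{S} + 2 S^{2}\right) = 18 - \frac{2}{S} - 2 S^{2}$)
$B{\left(c,h \right)} = 7$ ($B{\left(c,h \right)} = 4 + 3 = 7$)
$B{\left(4,\sqrt{M{\left(2 \cdot 3 \cdot 5 \right)} + 3} \right)} \left(-47 - 48\right) = 7 \left(-47 - 48\right) = 7 \left(-95\right) = -665$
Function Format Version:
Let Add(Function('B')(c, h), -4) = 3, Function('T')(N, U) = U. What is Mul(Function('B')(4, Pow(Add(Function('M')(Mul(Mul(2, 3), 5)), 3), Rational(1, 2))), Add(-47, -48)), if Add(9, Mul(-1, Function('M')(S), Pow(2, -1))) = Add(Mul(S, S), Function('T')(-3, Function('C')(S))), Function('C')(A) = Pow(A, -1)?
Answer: -665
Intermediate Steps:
Function('M')(S) = Add(18, Mul(-2, Pow(S, -1)), Mul(-2, Pow(S, 2))) (Function('M')(S) = Add(18, Mul(-2, Add(Mul(S, S), Pow(S, -1)))) = Add(18, Mul(-2, Add(Pow(S, 2), Pow(S, -1)))) = Add(18, Mul(-2, Add(Pow(S, -1), Pow(S, 2)))) = Add(18, Add(Mul(-2, Pow(S, -1)), Mul(-2, Pow(S, 2)))) = Add(18, Mul(-2, Pow(S, -1)), Mul(-2, Pow(S, 2))))
Function('B')(c, h) = 7 (Function('B')(c, h) = Add(4, 3) = 7)
Mul(Function('B')(4, Pow(Add(Function('M')(Mul(Mul(2, 3), 5)), 3), Rational(1, 2))), Add(-47, -48)) = Mul(7, Add(-47, -48)) = Mul(7, -95) = -665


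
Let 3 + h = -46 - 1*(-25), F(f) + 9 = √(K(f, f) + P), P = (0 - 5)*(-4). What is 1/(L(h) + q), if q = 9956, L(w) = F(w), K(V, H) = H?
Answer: 9947/98942813 - 2*I/98942813 ≈ 0.00010053 - 2.0214e-8*I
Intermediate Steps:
P = 20 (P = -5*(-4) = 20)
F(f) = -9 + √(20 + f) (F(f) = -9 + √(f + 20) = -9 + √(20 + f))
h = -24 (h = -3 + (-46 - 1*(-25)) = -3 + (-46 + 25) = -3 - 21 = -24)
L(w) = -9 + √(20 + w)
1/(L(h) + q) = 1/((-9 + √(20 - 24)) + 9956) = 1/((-9 + √(-4)) + 9956) = 1/((-9 + 2*I) + 9956) = 1/(9947 + 2*I) = (9947 - 2*I)/98942813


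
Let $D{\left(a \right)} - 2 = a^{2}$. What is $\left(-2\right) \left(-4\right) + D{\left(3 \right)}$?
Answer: $19$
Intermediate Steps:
$D{\left(a \right)} = 2 + a^{2}$
$\left(-2\right) \left(-4\right) + D{\left(3 \right)} = \left(-2\right) \left(-4\right) + \left(2 + 3^{2}\right) = 8 + \left(2 + 9\right) = 8 + 11 = 19$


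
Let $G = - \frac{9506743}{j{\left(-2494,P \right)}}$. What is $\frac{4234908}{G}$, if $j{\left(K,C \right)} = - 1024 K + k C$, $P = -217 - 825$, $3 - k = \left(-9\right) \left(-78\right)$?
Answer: $- \frac{13899874326312}{9506743} \approx -1.4621 \cdot 10^{6}$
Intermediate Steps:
$k = -699$ ($k = 3 - \left(-9\right) \left(-78\right) = 3 - 702 = -699$)
$P = -1042$ ($P = -217 - 825 = -1042$)
$j{\left(K,C \right)} = - 1024 K - 699 C$
$G = - \frac{9506743}{3282214}$ ($G = - \frac{9506743}{\left(-1024\right) \left(-2494\right) - -728358} = - \frac{9506743}{2553856 + 728358} = - \frac{9506743}{3282214} \approx -2.8964$)
$\frac{4234908}{G} = \frac{4234908}{- \frac{9506743}{3282214}} = 4234908 \left(- \frac{3282214}{9506743}\right) = - \frac{13899874326312}{9506743}$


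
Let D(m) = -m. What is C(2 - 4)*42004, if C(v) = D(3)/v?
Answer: 63006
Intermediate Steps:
C(v) = -3/v (C(v) = (-1*3)/v = -3/v)
C(2 - 4)*42004 = -3/(2 - 4)*42004 = -3/(-2)*42004 = -3*(-½)*42004 = (3/2)*42004 = 63006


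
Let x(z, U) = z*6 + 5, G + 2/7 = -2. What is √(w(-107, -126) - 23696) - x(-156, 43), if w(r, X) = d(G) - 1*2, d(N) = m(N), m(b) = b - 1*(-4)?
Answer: 931 + I*√1161118/7 ≈ 931.0 + 153.94*I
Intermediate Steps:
G = -16/7 (G = -2/7 - 2 = -16/7 ≈ -2.2857)
m(b) = 4 + b (m(b) = b + 4 = 4 + b)
x(z, U) = 5 + 6*z (x(z, U) = 6*z + 5 = 5 + 6*z)
d(N) = 4 + N
w(r, X) = -2/7 (w(r, X) = (4 - 16/7) - 1*2 = 12/7 - 2 = -2/7)
√(w(-107, -126) - 23696) - x(-156, 43) = √(-2/7 - 23696) - (5 + 6*(-156)) = √(-165874/7) - (5 - 936) = I*√1161118/7 - 1*(-931) = I*√1161118/7 + 931 = 931 + I*√1161118/7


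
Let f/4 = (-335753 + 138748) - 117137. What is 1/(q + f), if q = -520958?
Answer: -1/1777526 ≈ -5.6258e-7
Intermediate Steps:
f = -1256568 (f = 4*((-335753 + 138748) - 117137) = 4*(-197005 - 117137) = 4*(-314142) = -1256568)
1/(q + f) = 1/(-520958 - 1256568) = 1/(-1777526) = -1/1777526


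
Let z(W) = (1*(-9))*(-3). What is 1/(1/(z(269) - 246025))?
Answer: -245998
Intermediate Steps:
z(W) = 27 (z(W) = -9*(-3) = 27)
1/(1/(z(269) - 246025)) = 1/(1/(27 - 246025)) = 1/(1/(-245998)) = 1/(-1/245998) = -245998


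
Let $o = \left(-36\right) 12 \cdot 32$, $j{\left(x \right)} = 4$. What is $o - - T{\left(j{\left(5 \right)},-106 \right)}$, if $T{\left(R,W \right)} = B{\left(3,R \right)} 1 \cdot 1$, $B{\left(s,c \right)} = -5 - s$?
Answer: $-13832$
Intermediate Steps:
$T{\left(R,W \right)} = -8$ ($T{\left(R,W \right)} = \left(-5 - 3\right) 1 \cdot 1 = \left(-8\right) 1 \cdot 1 = \left(-8\right) 1 = -8$)
$o = -13824$ ($o = \left(-432\right) 32 = -13824$)
$o - - T{\left(j{\left(5 \right)},-106 \right)} = -13824 - \left(-1\right) \left(-8\right) = -13824 - 8 = -13832$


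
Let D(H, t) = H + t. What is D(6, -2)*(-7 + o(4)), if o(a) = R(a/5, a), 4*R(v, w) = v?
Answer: -136/5 ≈ -27.200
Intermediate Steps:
R(v, w) = v/4
o(a) = a/20 (o(a) = (a/5)/4 = a/20)
D(6, -2)*(-7 + o(4)) = (6 - 2)*(-7 + (1/20)*4) = 4*(-7 + ⅕) = 4*(-34/5) = -136/5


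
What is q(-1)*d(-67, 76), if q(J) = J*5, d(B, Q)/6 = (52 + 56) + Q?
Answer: -5520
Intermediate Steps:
d(B, Q) = 648 + 6*Q (d(B, Q) = 6*((52 + 56) + Q) = 6*(108 + Q) = 648 + 6*Q)
q(J) = 5*J
q(-1)*d(-67, 76) = (5*(-1))*(648 + 6*76) = -5*(648 + 456) = -5*1104 = -5520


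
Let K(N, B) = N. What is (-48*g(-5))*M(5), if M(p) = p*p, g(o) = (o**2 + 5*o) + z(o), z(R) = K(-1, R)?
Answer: 1200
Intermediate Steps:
z(R) = -1
g(o) = -1 + o**2 + 5*o (g(o) = (o**2 + 5*o) - 1 = -1 + o**2 + 5*o)
M(p) = p**2
(-48*g(-5))*M(5) = -48*(-1 + (-5)**2 + 5*(-5))*5**2 = -48*(-1 + 25 - 25)*25 = -48*(-1)*25 = 48*25 = 1200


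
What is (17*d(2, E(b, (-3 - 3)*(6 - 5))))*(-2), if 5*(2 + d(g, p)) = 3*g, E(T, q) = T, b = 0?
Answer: 136/5 ≈ 27.200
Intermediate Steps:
d(g, p) = -2 + 3*g/5 (d(g, p) = -2 + (3*g)/5 = -2 + 3*g/5)
(17*d(2, E(b, (-3 - 3)*(6 - 5))))*(-2) = (17*(-2 + (⅗)*2))*(-2) = (17*(-2 + 6/5))*(-2) = (17*(-⅘))*(-2) = -68/5*(-2) = 136/5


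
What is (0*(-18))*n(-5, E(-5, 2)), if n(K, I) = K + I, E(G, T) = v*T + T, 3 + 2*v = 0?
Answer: 0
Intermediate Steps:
v = -3/2 (v = -3/2 + (½)*0 = -3/2 + 0 = -3/2 ≈ -1.5000)
E(G, T) = -T/2 (E(G, T) = -3*T/2 + T = -T/2)
n(K, I) = I + K
(0*(-18))*n(-5, E(-5, 2)) = (0*(-18))*(-½*2 - 5) = 0*(-1 - 5) = 0*(-6) = 0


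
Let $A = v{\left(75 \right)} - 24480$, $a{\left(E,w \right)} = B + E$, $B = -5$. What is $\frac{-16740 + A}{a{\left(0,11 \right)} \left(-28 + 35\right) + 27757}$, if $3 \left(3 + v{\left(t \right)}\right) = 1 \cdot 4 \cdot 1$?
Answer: $- \frac{123665}{83166} \approx -1.487$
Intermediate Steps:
$v{\left(t \right)} = - \frac{5}{3}$ ($v{\left(t \right)} = -3 + \frac{1 \cdot 4 \cdot 1}{3} = -3 + \frac{4 \cdot 1}{3} = -3 + \frac{1}{3} \cdot 4 = -3 + \frac{4}{3} = - \frac{5}{3}$)
$a{\left(E,w \right)} = -5 + E$
$A = - \frac{73445}{3}$ ($A = - \frac{5}{3} - 24480 = - \frac{73445}{3} \approx -24482.0$)
$\frac{-16740 + A}{a{\left(0,11 \right)} \left(-28 + 35\right) + 27757} = \frac{-16740 - \frac{73445}{3}}{\left(-5 + 0\right) \left(-28 + 35\right) + 27757} = - \frac{123665}{3 \left(\left(-5\right) 7 + 27757\right)} = - \frac{123665}{3 \left(-35 + 27757\right)} = - \frac{123665}{3 \cdot 27722} = \left(- \frac{123665}{3}\right) \frac{1}{27722} = - \frac{123665}{83166}$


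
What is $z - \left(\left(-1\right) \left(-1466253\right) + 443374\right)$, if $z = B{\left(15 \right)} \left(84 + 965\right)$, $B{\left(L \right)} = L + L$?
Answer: $-1878157$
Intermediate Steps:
$B{\left(L \right)} = 2 L$
$z = 31470$ ($z = 2 \cdot 15 \left(84 + 965\right) = 30 \cdot 1049 = 31470$)
$z - \left(\left(-1\right) \left(-1466253\right) + 443374\right) = 31470 - \left(\left(-1\right) \left(-1466253\right) + 443374\right) = 31470 - \left(1466253 + 443374\right) = 31470 - 1909627 = -1878157$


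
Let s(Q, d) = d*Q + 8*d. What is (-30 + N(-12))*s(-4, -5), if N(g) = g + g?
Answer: 1080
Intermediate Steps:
N(g) = 2*g
s(Q, d) = 8*d + Q*d (s(Q, d) = Q*d + 8*d = 8*d + Q*d)
(-30 + N(-12))*s(-4, -5) = (-30 + 2*(-12))*(-5*(8 - 4)) = (-30 - 24)*(-5*4) = -54*(-20) = 1080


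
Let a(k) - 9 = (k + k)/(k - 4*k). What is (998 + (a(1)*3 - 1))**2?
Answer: 1044484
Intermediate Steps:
a(k) = 25/3 (a(k) = 9 + (k + k)/(k - 4*k) = 9 + (2*k)/((-3*k)) = 9 + (2*k)*(-1/(3*k)) = 9 - 2/3 = 25/3)
(998 + (a(1)*3 - 1))**2 = (998 + ((25/3)*3 - 1))**2 = (998 + (25 - 1))**2 = (998 + 24)**2 = 1022**2 = 1044484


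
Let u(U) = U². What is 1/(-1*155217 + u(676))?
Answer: 1/301759 ≈ 3.3139e-6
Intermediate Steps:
1/(-1*155217 + u(676)) = 1/(-1*155217 + 676²) = 1/(-155217 + 456976) = 1/301759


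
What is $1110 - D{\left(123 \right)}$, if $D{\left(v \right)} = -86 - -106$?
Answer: $1090$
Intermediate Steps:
$D{\left(v \right)} = 20$ ($D{\left(v \right)} = -86 + 106 = 20$)
$1110 - D{\left(123 \right)} = 1110 - 20 = 1090$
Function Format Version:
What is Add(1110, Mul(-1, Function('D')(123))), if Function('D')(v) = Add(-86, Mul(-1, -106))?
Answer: 1090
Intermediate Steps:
Function('D')(v) = 20 (Function('D')(v) = Add(-86, 106) = 20)
Add(1110, Mul(-1, Function('D')(123))) = Add(1110, Mul(-1, 20)) = Add(1110, -20) = 1090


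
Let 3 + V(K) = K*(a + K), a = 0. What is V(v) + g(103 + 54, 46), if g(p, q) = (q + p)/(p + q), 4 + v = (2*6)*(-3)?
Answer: 1598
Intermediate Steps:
v = -40 (v = -4 + (2*6)*(-3) = -4 + 12*(-3) = -4 - 36 = -40)
g(p, q) = 1 (g(p, q) = (p + q)/(p + q) = 1)
V(K) = -3 + K**2 (V(K) = -3 + K*(0 + K) = -3 + K*K = -3 + K**2)
V(v) + g(103 + 54, 46) = (-3 + (-40)**2) + 1 = (-3 + 1600) + 1 = 1597 + 1 = 1598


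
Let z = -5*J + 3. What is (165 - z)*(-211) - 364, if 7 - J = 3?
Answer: -38766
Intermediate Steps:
J = 4 (J = 7 - 1*3 = 7 - 3 = 4)
z = -17 (z = -5*4 + 3 = -20 + 3 = -17)
(165 - z)*(-211) - 364 = (165 - 1*(-17))*(-211) - 364 = (165 + 17)*(-211) - 364 = 182*(-211) - 364 = -38402 - 364 = -38766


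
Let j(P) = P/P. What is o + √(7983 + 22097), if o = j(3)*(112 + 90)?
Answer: 202 + 8*√470 ≈ 375.44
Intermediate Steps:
j(P) = 1
o = 202 (o = 1*(112 + 90) = 1*202 = 202)
o + √(7983 + 22097) = 202 + √(7983 + 22097) = 202 + √30080 = 202 + 8*√470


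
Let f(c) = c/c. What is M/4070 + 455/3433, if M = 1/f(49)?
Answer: 1855283/13972310 ≈ 0.13278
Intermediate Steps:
f(c) = 1
M = 1 (M = 1/1 = 1)
M/4070 + 455/3433 = 1/4070 + 455/3433 = 1855283/13972310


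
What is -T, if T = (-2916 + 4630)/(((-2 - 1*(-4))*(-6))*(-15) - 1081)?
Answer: 1714/901 ≈ 1.9023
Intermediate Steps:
T = -1714/901 (T = 1714/(((-2 + 4)*(-6))*(-15) - 1081) = 1714/((2*(-6))*(-15) - 1081) = 1714/(-12*(-15) - 1081) = 1714/(180 - 1081) = 1714/(-901) = 1714*(-1/901) = -1714/901 ≈ -1.9023)
-T = -1*(-1714/901) = 1714/901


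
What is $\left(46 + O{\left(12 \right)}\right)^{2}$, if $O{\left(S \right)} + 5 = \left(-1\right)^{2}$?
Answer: $1764$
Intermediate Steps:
$O{\left(S \right)} = -4$ ($O{\left(S \right)} = -5 + \left(-1\right)^{2} = -5 + 1 = -4$)
$\left(46 + O{\left(12 \right)}\right)^{2} = \left(46 - 4\right)^{2} = 42^{2} = 1764$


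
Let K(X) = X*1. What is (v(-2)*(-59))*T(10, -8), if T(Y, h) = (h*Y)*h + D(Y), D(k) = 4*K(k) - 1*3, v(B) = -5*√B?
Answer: 199715*I*√2 ≈ 2.8244e+5*I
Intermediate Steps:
K(X) = X
D(k) = -3 + 4*k (D(k) = 4*k - 1*3 = 4*k - 3 = -3 + 4*k)
T(Y, h) = -3 + 4*Y + Y*h² (T(Y, h) = (h*Y)*h + (-3 + 4*Y) = (Y*h)*h + (-3 + 4*Y) = Y*h² + (-3 + 4*Y) = -3 + 4*Y + Y*h²)
(v(-2)*(-59))*T(10, -8) = (-5*I*√2*(-59))*(-3 + 4*10 + 10*(-8)²) = (-5*I*√2*(-59))*(-3 + 40 + 10*64) = (-5*I*√2*(-59))*(-3 + 40 + 640) = (295*I*√2)*677 = 199715*I*√2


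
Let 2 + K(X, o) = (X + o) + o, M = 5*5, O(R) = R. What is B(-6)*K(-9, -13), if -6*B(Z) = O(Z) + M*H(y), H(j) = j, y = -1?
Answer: -1147/6 ≈ -191.17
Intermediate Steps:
M = 25
K(X, o) = -2 + X + 2*o (K(X, o) = -2 + ((X + o) + o) = -2 + (X + 2*o) = -2 + X + 2*o)
B(Z) = 25/6 - Z/6 (B(Z) = -(Z + 25*(-1))/6 = -(Z - 25)/6 = -(-25 + Z)/6 = 25/6 - Z/6)
B(-6)*K(-9, -13) = (25/6 - 1/6*(-6))*(-2 - 9 + 2*(-13)) = (25/6 + 1)*(-2 - 9 - 26) = (31/6)*(-37) = -1147/6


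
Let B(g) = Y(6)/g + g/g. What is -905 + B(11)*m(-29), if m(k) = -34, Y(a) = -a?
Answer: -10125/11 ≈ -920.45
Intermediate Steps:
B(g) = 1 - 6/g (B(g) = (-1*6)/g + g/g = -6/g + 1 = 1 - 6/g)
-905 + B(11)*m(-29) = -905 + ((-6 + 11)/11)*(-34) = -905 + ((1/11)*5)*(-34) = -905 + (5/11)*(-34) = -905 - 170/11 = -10125/11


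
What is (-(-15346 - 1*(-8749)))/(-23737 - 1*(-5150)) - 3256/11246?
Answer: -67354567/104514701 ≈ -0.64445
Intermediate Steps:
(-(-15346 - 1*(-8749)))/(-23737 - 1*(-5150)) - 3256/11246 = (-(-15346 + 8749))/(-23737 + 5150) - 3256*1/11246 = -1*(-6597)/(-18587) - 1628/5623 = 6597*(-1/18587) - 1628/5623 = -6597/18587 - 1628/5623 = -67354567/104514701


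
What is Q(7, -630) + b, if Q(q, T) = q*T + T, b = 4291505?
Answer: 4286465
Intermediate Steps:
Q(q, T) = T + T*q (Q(q, T) = T*q + T = T + T*q)
Q(7, -630) + b = -630*(1 + 7) + 4291505 = -630*8 + 4291505 = -5040 + 4291505 = 4286465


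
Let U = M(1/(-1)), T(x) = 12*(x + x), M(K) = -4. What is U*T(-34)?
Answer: 3264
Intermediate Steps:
T(x) = 24*x (T(x) = 12*(2*x) = 24*x)
U = -4
U*T(-34) = -96*(-34) = -4*(-816) = 3264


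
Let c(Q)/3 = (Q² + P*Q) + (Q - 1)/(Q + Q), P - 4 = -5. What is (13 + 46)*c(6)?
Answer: 21535/4 ≈ 5383.8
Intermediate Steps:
P = -1 (P = 4 - 5 = -1)
c(Q) = -3*Q + 3*Q² + 3*(-1 + Q)/(2*Q) (c(Q) = 3*((Q² - Q) + (Q - 1)/(Q + Q)) = 3*((Q² - Q) + (-1 + Q)/((2*Q))) = 3*((Q² - Q) + (-1 + Q)*(1/(2*Q))) = 3*((Q² - Q) + (-1 + Q)/(2*Q)) = 3*(Q² - Q + (-1 + Q)/(2*Q)) = -3*Q + 3*Q² + 3*(-1 + Q)/(2*Q))
(13 + 46)*c(6) = (13 + 46)*(3/2 - 3*6 + 3*6² - 3/2/6) = 59*(3/2 - 18 + 3*36 - 3/2*⅙) = 59*(3/2 - 18 + 108 - ¼) = 59*(365/4) = 21535/4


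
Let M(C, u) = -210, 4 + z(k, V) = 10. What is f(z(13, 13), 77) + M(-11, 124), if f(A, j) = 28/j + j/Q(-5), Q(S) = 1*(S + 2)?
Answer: -7765/33 ≈ -235.30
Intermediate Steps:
Q(S) = 2 + S (Q(S) = 1*(2 + S) = 2 + S)
z(k, V) = 6 (z(k, V) = -4 + 10 = 6)
f(A, j) = 28/j - j/3 (f(A, j) = 28/j + j/(2 - 5) = 28/j + j/(-3) = 28/j + j*(-⅓) = 28/j - j/3)
f(z(13, 13), 77) + M(-11, 124) = (28/77 - ⅓*77) - 210 = (28*(1/77) - 77/3) - 210 = (4/11 - 77/3) - 210 = -835/33 - 210 = -7765/33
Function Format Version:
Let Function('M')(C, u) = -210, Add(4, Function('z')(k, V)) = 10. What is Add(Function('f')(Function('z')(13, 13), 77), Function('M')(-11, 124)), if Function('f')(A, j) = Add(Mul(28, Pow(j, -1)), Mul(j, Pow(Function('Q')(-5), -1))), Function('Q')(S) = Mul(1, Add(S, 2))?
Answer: Rational(-7765, 33) ≈ -235.30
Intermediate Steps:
Function('Q')(S) = Add(2, S) (Function('Q')(S) = Mul(1, Add(2, S)) = Add(2, S))
Function('z')(k, V) = 6 (Function('z')(k, V) = Add(-4, 10) = 6)
Function('f')(A, j) = Add(Mul(28, Pow(j, -1)), Mul(Rational(-1, 3), j)) (Function('f')(A, j) = Add(Mul(28, Pow(j, -1)), Mul(j, Pow(Add(2, -5), -1))) = Add(Mul(28, Pow(j, -1)), Mul(j, Pow(-3, -1))) = Add(Mul(28, Pow(j, -1)), Mul(j, Rational(-1, 3))) = Add(Mul(28, Pow(j, -1)), Mul(Rational(-1, 3), j)))
Add(Function('f')(Function('z')(13, 13), 77), Function('M')(-11, 124)) = Add(Add(Mul(28, Pow(77, -1)), Mul(Rational(-1, 3), 77)), -210) = Add(Add(Mul(28, Rational(1, 77)), Rational(-77, 3)), -210) = Add(Add(Rational(4, 11), Rational(-77, 3)), -210) = Add(Rational(-835, 33), -210) = Rational(-7765, 33)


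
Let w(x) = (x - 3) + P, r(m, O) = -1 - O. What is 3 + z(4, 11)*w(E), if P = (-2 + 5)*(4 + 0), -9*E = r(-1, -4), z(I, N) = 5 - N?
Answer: -49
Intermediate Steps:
E = -1/3 (E = -(-1 - 1*(-4))/9 = -(-1 + 4)/9 = -1/9*3 = -1/3 ≈ -0.33333)
P = 12 (P = 3*4 = 12)
w(x) = 9 + x (w(x) = (x - 3) + 12 = (-3 + x) + 12 = 9 + x)
3 + z(4, 11)*w(E) = 3 + (5 - 1*11)*(9 - 1/3) = 3 + (5 - 11)*(26/3) = 3 - 6*26/3 = 3 - 52 = -49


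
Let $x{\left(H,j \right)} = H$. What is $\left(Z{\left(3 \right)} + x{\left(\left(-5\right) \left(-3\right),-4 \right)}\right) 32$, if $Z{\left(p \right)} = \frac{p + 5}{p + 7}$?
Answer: $\frac{2528}{5} \approx 505.6$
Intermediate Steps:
$Z{\left(p \right)} = \frac{5 + p}{7 + p}$
$\left(Z{\left(3 \right)} + x{\left(\left(-5\right) \left(-3\right),-4 \right)}\right) 32 = \left(\frac{5 + 3}{7 + 3} - -15\right) 32 = \left(\frac{1}{10} \cdot 8 + 15\right) 32 = \left(\frac{4}{5} + 15\right) 32 = \frac{79}{5} \cdot 32 = \frac{2528}{5}$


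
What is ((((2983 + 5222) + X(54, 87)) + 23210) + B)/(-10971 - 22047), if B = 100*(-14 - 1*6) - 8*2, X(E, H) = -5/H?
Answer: -1278854/1436283 ≈ -0.89039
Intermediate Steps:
B = -2016 (B = 100*(-14 - 6) - 16 = 100*(-20) - 16 = -2000 - 16 = -2016)
((((2983 + 5222) + X(54, 87)) + 23210) + B)/(-10971 - 22047) = ((((2983 + 5222) - 5/87) + 23210) - 2016)/(-10971 - 22047) = (((8205 - 5*1/87) + 23210) - 2016)/(-33018) = (((8205 - 5/87) + 23210) - 2016)*(-1/33018) = ((713830/87 + 23210) - 2016)*(-1/33018) = (2733100/87 - 2016)*(-1/33018) = (2557708/87)*(-1/33018) = -1278854/1436283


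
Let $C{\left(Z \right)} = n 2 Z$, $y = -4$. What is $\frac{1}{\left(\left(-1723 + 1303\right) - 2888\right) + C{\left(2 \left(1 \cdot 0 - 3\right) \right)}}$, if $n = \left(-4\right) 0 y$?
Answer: $- \frac{1}{3308} \approx -0.0003023$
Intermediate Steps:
$n = 0$ ($n = \left(-4\right) 0 \left(-4\right) = 0 \left(-4\right) = 0$)
$C{\left(Z \right)} = 0$ ($C{\left(Z \right)} = 0 \cdot 2 Z = 0 Z = 0$)
$\frac{1}{\left(\left(-1723 + 1303\right) - 2888\right) + C{\left(2 \left(1 \cdot 0 - 3\right) \right)}} = \frac{1}{\left(\left(-1723 + 1303\right) - 2888\right) + 0} = \frac{1}{\left(-420 - 2888\right) + 0} = \frac{1}{-3308 + 0} = \frac{1}{-3308} = - \frac{1}{3308}$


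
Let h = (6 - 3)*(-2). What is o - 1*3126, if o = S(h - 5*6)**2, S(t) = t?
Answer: -1830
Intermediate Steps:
h = -6 (h = 3*(-2) = -6)
o = 1296 (o = (-6 - 5*6)**2 = (-6 - 30)**2 = (-36)**2 = 1296)
o - 1*3126 = 1296 - 1*3126 = 1296 - 3126 = -1830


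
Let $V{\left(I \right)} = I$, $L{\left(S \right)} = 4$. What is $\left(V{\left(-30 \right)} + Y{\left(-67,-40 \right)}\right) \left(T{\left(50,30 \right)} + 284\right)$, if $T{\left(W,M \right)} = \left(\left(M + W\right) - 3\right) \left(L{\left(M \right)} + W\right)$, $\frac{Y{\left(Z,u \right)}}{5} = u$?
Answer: $-1021660$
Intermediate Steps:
$Y{\left(Z,u \right)} = 5 u$
$T{\left(W,M \right)} = \left(4 + W\right) \left(-3 + M + W\right)$ ($T{\left(W,M \right)} = \left(\left(M + W\right) - 3\right) \left(4 + W\right) = \left(-3 + M + W\right) \left(4 + W\right) = \left(4 + W\right) \left(-3 + M + W\right)$)
$\left(V{\left(-30 \right)} + Y{\left(-67,-40 \right)}\right) \left(T{\left(50,30 \right)} + 284\right) = \left(-30 + 5 \left(-40\right)\right) \left(\left(-12 + 50 + 50^{2} + 4 \cdot 30 + 30 \cdot 50\right) + 284\right) = \left(-30 - 200\right) \left(\left(-12 + 50 + 2500 + 120 + 1500\right) + 284\right) = - 230 \left(4158 + 284\right) = \left(-230\right) 4442 = -1021660$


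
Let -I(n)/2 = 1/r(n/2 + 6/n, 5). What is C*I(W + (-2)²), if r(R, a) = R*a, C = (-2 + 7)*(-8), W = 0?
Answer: 32/7 ≈ 4.5714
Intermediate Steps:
C = -40 (C = 5*(-8) = -40)
I(n) = -2/(30/n + 5*n/2) (I(n) = -2*1/(5*(n/2 + 6/n)) = -2/(30/n + 5*n/2))
C*I(W + (-2)²) = -(-160)*(0 + (-2)²)/(60 + 5*(0 + (-2)²)²) = -(-160)*(0 + 4)/(60 + 5*(0 + 4)²) = -(-160)*4/(60 + 5*4²) = -(-160)*4/(60 + 5*16) = -(-160)*4/(60 + 80) = -(-160)*4/140 = -40*(-4/35) = 32/7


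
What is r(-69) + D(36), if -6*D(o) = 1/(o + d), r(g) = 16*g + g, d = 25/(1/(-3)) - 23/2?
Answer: -355418/303 ≈ -1173.0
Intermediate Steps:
d = -173/2 (d = 25/(-1/3) - 23*1/2 = 25*(-3) - 23/2 = -75 - 23/2 = -173/2 ≈ -86.500)
r(g) = 17*g
D(o) = -1/(6*(-173/2 + o)) (D(o) = -1/(6*(o - 173/2)) = -1/(6*(-173/2 + o)))
r(-69) + D(36) = 17*(-69) - 1/(-519 + 6*36) = -1173 - 1/(-519 + 216) = -1173 - 1/(-303) = -1173 - 1*(-1/303) = -1173 + 1/303 = -355418/303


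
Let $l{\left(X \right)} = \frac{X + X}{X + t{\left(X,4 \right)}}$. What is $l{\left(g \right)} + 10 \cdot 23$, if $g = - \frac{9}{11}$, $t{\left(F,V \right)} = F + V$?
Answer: $\frac{2981}{13} \approx 229.31$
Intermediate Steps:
$g = - \frac{9}{11}$ ($g = \left(-9\right) \frac{1}{11} = - \frac{9}{11} \approx -0.81818$)
$l{\left(X \right)} = \frac{2 X}{4 + 2 X}$ ($l{\left(X \right)} = \frac{X + X}{X + \left(X + 4\right)} = \frac{2 X}{X + \left(4 + X\right)} = \frac{2 X}{4 + 2 X}$)
$l{\left(g \right)} + 10 \cdot 23 = - \frac{9}{11 \left(2 - \frac{9}{11}\right)} + 10 \cdot 23 = - \frac{9}{11 \cdot \frac{13}{11}} + 230 = \left(- \frac{9}{11}\right) \frac{11}{13} + 230 = - \frac{9}{13} + 230 = \frac{2981}{13}$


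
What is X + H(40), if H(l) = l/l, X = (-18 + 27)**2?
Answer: 82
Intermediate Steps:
X = 81 (X = 9**2 = 81)
H(l) = 1
X + H(40) = 81 + 1 = 82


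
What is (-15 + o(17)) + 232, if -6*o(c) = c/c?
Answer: 1301/6 ≈ 216.83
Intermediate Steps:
o(c) = -1/6 (o(c) = -c/(6*c) = -1/6*1 = -1/6)
(-15 + o(17)) + 232 = (-15 - 1/6) + 232 = -91/6 + 232 = 1301/6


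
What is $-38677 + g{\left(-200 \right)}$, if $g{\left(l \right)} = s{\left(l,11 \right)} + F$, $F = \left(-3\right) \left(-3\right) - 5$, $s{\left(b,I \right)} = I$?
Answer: $-38662$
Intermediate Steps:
$F = 4$ ($F = 9 - 5 = 4$)
$g{\left(l \right)} = 15$ ($g{\left(l \right)} = 11 + 4 = 15$)
$-38677 + g{\left(-200 \right)} = -38677 + 15 = -38662$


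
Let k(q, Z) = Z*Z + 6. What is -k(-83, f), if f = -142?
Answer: -20170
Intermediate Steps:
k(q, Z) = 6 + Z**2 (k(q, Z) = Z**2 + 6 = 6 + Z**2)
-k(-83, f) = -(6 + (-142)**2) = -(6 + 20164) = -1*20170 = -20170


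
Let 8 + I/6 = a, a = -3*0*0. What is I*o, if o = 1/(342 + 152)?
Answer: -24/247 ≈ -0.097166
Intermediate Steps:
a = 0 (a = 0*0 = 0)
I = -48 (I = -48 + 6*0 = -48 + 0 = -48)
o = 1/494 ≈ 0.0020243
I*o = -48*1/494 = -24/247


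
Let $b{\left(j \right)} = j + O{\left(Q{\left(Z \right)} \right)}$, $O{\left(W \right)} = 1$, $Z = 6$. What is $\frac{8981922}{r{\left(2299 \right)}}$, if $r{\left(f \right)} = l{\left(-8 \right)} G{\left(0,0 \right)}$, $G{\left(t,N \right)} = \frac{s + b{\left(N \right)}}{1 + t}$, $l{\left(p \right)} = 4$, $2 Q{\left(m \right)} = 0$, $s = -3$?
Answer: $- \frac{4490961}{4} \approx -1.1227 \cdot 10^{6}$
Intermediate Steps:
$Q{\left(m \right)} = 0$ ($Q{\left(m \right)} = \frac{1}{2} \cdot 0 = 0$)
$b{\left(j \right)} = 1 + j$ ($b{\left(j \right)} = j + 1 = 1 + j$)
$G{\left(t,N \right)} = \frac{-2 + N}{1 + t}$ ($G{\left(t,N \right)} = \frac{-3 + \left(1 + N\right)}{1 + t} = \frac{-2 + N}{1 + t}$)
$r{\left(f \right)} = -8$ ($r{\left(f \right)} = 4 \frac{-2 + 0}{1 + 0} = 4 \cdot 1^{-1} \left(-2\right) = 4 \cdot 1 \left(-2\right) = 4 \left(-2\right) = -8$)
$\frac{8981922}{r{\left(2299 \right)}} = \frac{8981922}{-8} = 8981922 \left(- \frac{1}{8}\right) = - \frac{4490961}{4}$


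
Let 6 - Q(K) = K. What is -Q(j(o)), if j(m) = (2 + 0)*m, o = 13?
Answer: 20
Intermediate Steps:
j(m) = 2*m
Q(K) = 6 - K
-Q(j(o)) = -(6 - 2*13) = -(6 - 1*26) = -(6 - 26) = -1*(-20) = 20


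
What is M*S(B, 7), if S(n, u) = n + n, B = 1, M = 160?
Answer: 320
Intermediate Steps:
S(n, u) = 2*n
M*S(B, 7) = 160*(2*1) = 160*2 = 320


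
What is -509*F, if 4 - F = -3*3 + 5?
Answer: -4072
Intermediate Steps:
F = 8 (F = 4 - (-3*3 + 5) = 4 - (-9 + 5) = 4 - 1*(-4) = 4 + 4 = 8)
-509*F = -509*8 = -4072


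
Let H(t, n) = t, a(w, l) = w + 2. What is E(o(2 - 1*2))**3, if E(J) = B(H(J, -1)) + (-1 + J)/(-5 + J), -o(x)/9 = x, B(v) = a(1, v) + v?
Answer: 4096/125 ≈ 32.768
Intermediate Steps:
a(w, l) = 2 + w
B(v) = 3 + v (B(v) = (2 + 1) + v = 3 + v)
o(x) = -9*x
E(J) = 3 + J + (-1 + J)/(-5 + J) (E(J) = (3 + J) + (-1 + J)/(-5 + J) = 3 + J + (-1 + J)/(-5 + J))
E(o(2 - 1*2))**3 = ((-16 + (-9*(2 - 1*2))**2 - (-9)*(2 - 1*2))/(-5 - 9*(2 - 1*2)))**3 = ((-16 + (-9*(2 - 2))**2 - (-9)*(2 - 2))/(-5 - 9*(2 - 2)))**3 = ((-16 + (-9*0)**2 - (-9)*0)/(-5 - 9*0))**3 = ((-16 + 0**2 - 1*0)/(-5 + 0))**3 = ((-16 + 0 + 0)/(-5))**3 = (-1/5*(-16))**3 = (16/5)**3 = 4096/125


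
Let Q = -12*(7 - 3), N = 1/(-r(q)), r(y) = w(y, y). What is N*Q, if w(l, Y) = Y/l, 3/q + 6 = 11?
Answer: 48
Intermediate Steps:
q = ⅗ (q = 3/(-6 + 11) = 3/5 = 3*(⅕) = ⅗ ≈ 0.60000)
r(y) = 1 (r(y) = y/y = 1)
N = -1 (N = 1/(-1*1) = 1/(-1) = -1)
Q = -48 (Q = -12*4 = -48)
N*Q = -1*(-48) = 48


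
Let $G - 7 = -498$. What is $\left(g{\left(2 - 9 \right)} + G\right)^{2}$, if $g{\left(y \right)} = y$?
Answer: $248004$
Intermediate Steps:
$G = -491$ ($G = 7 - 498 = -491$)
$\left(g{\left(2 - 9 \right)} + G\right)^{2} = \left(\left(2 - 9\right) - 491\right)^{2} = \left(-7 - 491\right)^{2} = \left(-498\right)^{2} = 248004$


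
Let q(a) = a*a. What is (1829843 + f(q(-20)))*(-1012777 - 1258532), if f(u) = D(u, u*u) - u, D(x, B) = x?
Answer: -4156138874487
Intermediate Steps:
q(a) = a**2
f(u) = 0 (f(u) = u - u = 0)
(1829843 + f(q(-20)))*(-1012777 - 1258532) = (1829843 + 0)*(-1012777 - 1258532) = 1829843*(-2271309) = -4156138874487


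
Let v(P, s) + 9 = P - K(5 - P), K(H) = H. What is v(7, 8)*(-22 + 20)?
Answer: 0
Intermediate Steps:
v(P, s) = -14 + 2*P (v(P, s) = -9 + (P - (5 - P)) = -9 + (P + (-5 + P)) = -9 + (-5 + 2*P) = -14 + 2*P)
v(7, 8)*(-22 + 20) = (-14 + 2*7)*(-22 + 20) = (-14 + 14)*(-2) = 0*(-2) = 0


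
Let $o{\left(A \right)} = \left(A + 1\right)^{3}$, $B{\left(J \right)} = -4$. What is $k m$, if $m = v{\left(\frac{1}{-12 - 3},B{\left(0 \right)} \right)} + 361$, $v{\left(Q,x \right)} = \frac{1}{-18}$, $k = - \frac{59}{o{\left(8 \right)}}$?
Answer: $- \frac{383323}{13122} \approx -29.212$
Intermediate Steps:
$o{\left(A \right)} = \left(1 + A\right)^{3}$
$k = - \frac{59}{729}$ ($k = - \frac{59}{\left(1 + 8\right)^{3}} = - \frac{59}{9^{3}} = - \frac{59}{729} \approx -0.080933$)
$v{\left(Q,x \right)} = - \frac{1}{18}$
$m = \frac{6497}{18}$ ($m = - \frac{1}{18} + 361 = \frac{6497}{18} \approx 360.94$)
$k m = \left(- \frac{59}{729}\right) \frac{6497}{18} = - \frac{383323}{13122}$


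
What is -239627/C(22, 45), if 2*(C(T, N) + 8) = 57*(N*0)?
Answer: 239627/8 ≈ 29953.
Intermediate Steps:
C(T, N) = -8 (C(T, N) = -8 + (57*(N*0))/2 = -8 + (57*0)/2 = -8 + (½)*0 = -8 + 0 = -8)
-239627/C(22, 45) = -239627/(-8) = -239627*(-⅛) = 239627/8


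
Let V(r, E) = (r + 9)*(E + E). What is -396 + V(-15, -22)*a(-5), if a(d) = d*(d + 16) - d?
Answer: -13596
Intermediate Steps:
a(d) = -d + d*(16 + d) (a(d) = d*(16 + d) - d = -d + d*(16 + d))
V(r, E) = 2*E*(9 + r) (V(r, E) = (9 + r)*(2*E) = 2*E*(9 + r))
-396 + V(-15, -22)*a(-5) = -396 + (2*(-22)*(9 - 15))*(-5*(15 - 5)) = -396 + (2*(-22)*(-6))*(-5*10) = -396 + 264*(-50) = -396 - 13200 = -13596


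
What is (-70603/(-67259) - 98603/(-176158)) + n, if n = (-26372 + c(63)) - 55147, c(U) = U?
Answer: -965088799639981/11848210922 ≈ -81454.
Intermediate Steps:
n = -81456 (n = (-26372 + 63) - 55147 = -26309 - 55147 = -81456)
(-70603/(-67259) - 98603/(-176158)) + n = (-70603/(-67259) - 98603/(-176158)) - 81456 = (-70603*(-1/67259) - 98603*(-1/176158)) - 81456 = (70603/67259 + 98603/176158) - 81456 = 19069222451/11848210922 - 81456 = -965088799639981/11848210922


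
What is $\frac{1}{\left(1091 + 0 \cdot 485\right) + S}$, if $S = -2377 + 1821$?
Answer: $\frac{1}{535} \approx 0.0018692$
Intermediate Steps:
$S = -556$
$\frac{1}{\left(1091 + 0 \cdot 485\right) + S} = \frac{1}{\left(1091 + 0 \cdot 485\right) - 556} = \frac{1}{\left(1091 + 0\right) - 556} = \frac{1}{1091 - 556} = \frac{1}{535}$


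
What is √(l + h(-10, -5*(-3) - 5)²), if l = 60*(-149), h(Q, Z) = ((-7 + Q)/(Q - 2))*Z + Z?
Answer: I*√300815/6 ≈ 91.411*I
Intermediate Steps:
h(Q, Z) = Z + Z*(-7 + Q)/(-2 + Q) (h(Q, Z) = ((-7 + Q)/(-2 + Q))*Z + Z = Z*(-7 + Q)/(-2 + Q) + Z = Z + Z*(-7 + Q)/(-2 + Q))
l = -8940
√(l + h(-10, -5*(-3) - 5)²) = √(-8940 + ((-5*(-3) - 5)*(-9 + 2*(-10))/(-2 - 10))²) = √(-8940 + ((15 - 5)*(-9 - 20)/(-12))²) = √(-8940 + (10*(-1/12)*(-29))²) = √(-8940 + (145/6)²) = √(-8940 + 21025/36) = √(-300815/36) = I*√300815/6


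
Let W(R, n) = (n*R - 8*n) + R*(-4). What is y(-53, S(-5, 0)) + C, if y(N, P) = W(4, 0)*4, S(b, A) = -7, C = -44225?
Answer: -44289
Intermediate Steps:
W(R, n) = -8*n - 4*R + R*n (W(R, n) = (R*n - 8*n) - 4*R = (-8*n + R*n) - 4*R = -8*n - 4*R + R*n)
y(N, P) = -64 (y(N, P) = (-8*0 - 4*4 + 4*0)*4 = (0 - 16 + 0)*4 = -16*4 = -64)
y(-53, S(-5, 0)) + C = -64 - 44225 = -44289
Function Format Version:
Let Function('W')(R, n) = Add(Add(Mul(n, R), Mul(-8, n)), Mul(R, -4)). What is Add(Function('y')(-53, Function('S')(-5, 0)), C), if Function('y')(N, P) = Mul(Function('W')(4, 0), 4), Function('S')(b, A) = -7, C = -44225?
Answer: -44289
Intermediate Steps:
Function('W')(R, n) = Add(Mul(-8, n), Mul(-4, R), Mul(R, n)) (Function('W')(R, n) = Add(Add(Mul(R, n), Mul(-8, n)), Mul(-4, R)) = Add(Add(Mul(-8, n), Mul(R, n)), Mul(-4, R)) = Add(Mul(-8, n), Mul(-4, R), Mul(R, n)))
Function('y')(N, P) = -64 (Function('y')(N, P) = Mul(Add(Mul(-8, 0), Mul(-4, 4), Mul(4, 0)), 4) = Mul(Add(0, -16, 0), 4) = Mul(-16, 4) = -64)
Add(Function('y')(-53, Function('S')(-5, 0)), C) = Add(-64, -44225) = -44289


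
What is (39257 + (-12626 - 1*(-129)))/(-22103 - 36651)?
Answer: -13380/29377 ≈ -0.45546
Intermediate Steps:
(39257 + (-12626 - 1*(-129)))/(-22103 - 36651) = (39257 + (-12626 + 129))/(-58754) = (39257 - 12497)*(-1/58754) = 26760*(-1/58754) = -13380/29377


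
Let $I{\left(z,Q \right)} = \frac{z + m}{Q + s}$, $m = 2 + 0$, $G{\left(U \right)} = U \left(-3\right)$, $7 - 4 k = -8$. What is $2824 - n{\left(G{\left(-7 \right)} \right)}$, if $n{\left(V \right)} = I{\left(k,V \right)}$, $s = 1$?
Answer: $\frac{248489}{88} \approx 2823.7$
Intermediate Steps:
$k = \frac{15}{4}$ ($k = \frac{7}{4} - -2 = \frac{7}{4} + 2 = \frac{15}{4} \approx 3.75$)
$G{\left(U \right)} = - 3 U$
$m = 2$
$I{\left(z,Q \right)} = \frac{2 + z}{1 + Q}$ ($I{\left(z,Q \right)} = \frac{z + 2}{Q + 1} = \frac{2 + z}{1 + Q}$)
$n{\left(V \right)} = \frac{23}{4 \left(1 + V\right)}$ ($n{\left(V \right)} = \frac{2 + \frac{15}{4}}{1 + V} = \frac{1}{1 + V} \frac{23}{4} = \frac{23}{4 \left(1 + V\right)}$)
$2824 - n{\left(G{\left(-7 \right)} \right)} = 2824 - \frac{23}{4 \left(1 - -21\right)} = 2824 - \frac{23}{4 \left(1 + 21\right)} = 2824 - \frac{23}{4 \cdot 22} = 2824 - \frac{23}{4} \cdot \frac{1}{22} = 2824 - \frac{23}{88} = \frac{248489}{88}$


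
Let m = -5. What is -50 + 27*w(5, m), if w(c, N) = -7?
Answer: -239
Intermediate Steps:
-50 + 27*w(5, m) = -50 + 27*(-7) = -50 - 189 = -239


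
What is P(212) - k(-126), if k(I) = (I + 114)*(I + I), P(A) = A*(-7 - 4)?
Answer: -5356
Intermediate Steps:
P(A) = -11*A (P(A) = A*(-11) = -11*A)
k(I) = 2*I*(114 + I) (k(I) = (114 + I)*(2*I) = 2*I*(114 + I))
P(212) - k(-126) = -11*212 - 2*(-126)*(114 - 126) = -2332 - 2*(-126)*(-12) = -2332 - 1*3024 = -2332 - 3024 = -5356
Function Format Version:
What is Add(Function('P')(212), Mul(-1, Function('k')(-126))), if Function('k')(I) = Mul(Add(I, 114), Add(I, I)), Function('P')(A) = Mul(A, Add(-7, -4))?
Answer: -5356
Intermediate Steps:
Function('P')(A) = Mul(-11, A) (Function('P')(A) = Mul(A, -11) = Mul(-11, A))
Function('k')(I) = Mul(2, I, Add(114, I)) (Function('k')(I) = Mul(Add(114, I), Mul(2, I)) = Mul(2, I, Add(114, I)))
Add(Function('P')(212), Mul(-1, Function('k')(-126))) = Add(Mul(-11, 212), Mul(-1, Mul(2, -126, Add(114, -126)))) = Add(-2332, Mul(-1, Mul(2, -126, -12))) = Add(-2332, Mul(-1, 3024)) = Add(-2332, -3024) = -5356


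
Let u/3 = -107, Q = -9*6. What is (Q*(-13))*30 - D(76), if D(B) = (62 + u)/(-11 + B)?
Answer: 1369159/65 ≈ 21064.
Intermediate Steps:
Q = -54
u = -321 (u = 3*(-107) = -321)
D(B) = -259/(-11 + B) (D(B) = (62 - 321)/(-11 + B) = -259/(-11 + B))
(Q*(-13))*30 - D(76) = -54*(-13)*30 - (-259)/(-11 + 76) = 702*30 - (-259)/65 = 21060 - (-259)/65 = 21060 - 1*(-259/65) = 21060 + 259/65 = 1369159/65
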